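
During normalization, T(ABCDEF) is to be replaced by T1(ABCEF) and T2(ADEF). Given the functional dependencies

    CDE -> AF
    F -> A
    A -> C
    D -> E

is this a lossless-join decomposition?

Common attributes: T1 ∩ T2 = {AEF}.
Closure of {AEF}: A → C applies, adding C. So (AEF)⁺ = {ACEF}.
The closure contains neither all of T1 = {ABCEF} nor all of T2 = {ADEF}, so the common attributes are not a superkey of either fragment. The join is lossy.

No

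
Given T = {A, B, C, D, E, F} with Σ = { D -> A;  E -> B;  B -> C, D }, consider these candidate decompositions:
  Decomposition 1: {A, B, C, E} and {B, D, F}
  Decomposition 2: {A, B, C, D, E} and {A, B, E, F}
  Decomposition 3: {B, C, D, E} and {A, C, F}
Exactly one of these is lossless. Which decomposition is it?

Decomposition 2

Decomposition 1: common = {B}, closure = {A, B, C, D} → lossy.
Decomposition 2: common = {A, B, E}, closure = {A, B, C, D, E} → lossless.
Decomposition 3: common = {C}, closure = {C} → lossy.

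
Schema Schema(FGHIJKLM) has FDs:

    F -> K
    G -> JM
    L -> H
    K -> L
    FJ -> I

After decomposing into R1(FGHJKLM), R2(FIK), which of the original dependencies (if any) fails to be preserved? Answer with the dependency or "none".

Check FJ → I: no single fragment contains all of {FIJ}, and the restricted closure of {FJ} across the fragments never reaches {I}.
F → K is preserved.
G → JM is preserved.
L → H is preserved.
K → L is preserved.

FJ -> I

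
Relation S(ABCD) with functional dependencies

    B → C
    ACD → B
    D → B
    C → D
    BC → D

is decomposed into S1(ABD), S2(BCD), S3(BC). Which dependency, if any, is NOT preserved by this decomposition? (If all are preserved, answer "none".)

B → C lies within S2.
ACD → B: restricted closure across fragments reaches B.
D → B lies within S1.
C → D lies within S2.
BC → D lies within S2.
Every dependency is enforceable on the fragments, so the decomposition is dependency-preserving.

none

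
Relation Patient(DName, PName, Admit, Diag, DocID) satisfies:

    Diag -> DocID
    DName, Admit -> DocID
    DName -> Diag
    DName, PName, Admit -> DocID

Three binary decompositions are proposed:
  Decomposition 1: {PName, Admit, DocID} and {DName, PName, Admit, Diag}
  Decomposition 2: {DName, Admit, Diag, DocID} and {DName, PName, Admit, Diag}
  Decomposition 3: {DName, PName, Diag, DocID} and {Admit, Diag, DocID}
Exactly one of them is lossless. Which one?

Decomposition 2

Decomposition 1: common = {PName, Admit}, closure = {PName, Admit} → lossy.
Decomposition 2: common = {DName, Admit, Diag}, closure = {DName, Admit, Diag, DocID} → lossless.
Decomposition 3: common = {Diag, DocID}, closure = {Diag, DocID} → lossy.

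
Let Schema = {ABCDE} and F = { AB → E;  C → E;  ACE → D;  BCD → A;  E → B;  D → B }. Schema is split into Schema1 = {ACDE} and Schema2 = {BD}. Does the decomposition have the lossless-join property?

Yes

Common attributes: Schema1 ∩ Schema2 = {D}.
Closure of {D}: D → B applies, adding B. So (D)⁺ = {BD}.
This closure contains every attribute of Schema2, so Schema1 ∩ Schema2 → Schema2. The join is lossless.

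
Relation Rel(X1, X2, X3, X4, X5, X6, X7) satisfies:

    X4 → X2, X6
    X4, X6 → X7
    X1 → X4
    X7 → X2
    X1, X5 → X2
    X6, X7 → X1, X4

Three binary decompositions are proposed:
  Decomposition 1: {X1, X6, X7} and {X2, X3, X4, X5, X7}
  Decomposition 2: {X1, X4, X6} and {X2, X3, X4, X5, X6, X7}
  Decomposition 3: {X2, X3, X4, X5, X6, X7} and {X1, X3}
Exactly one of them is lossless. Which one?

Decomposition 2

Decomposition 1: common = {X7}, closure = {X2, X7} → lossy.
Decomposition 2: common = {X4, X6}, closure = {X1, X2, X4, X6, X7} → lossless.
Decomposition 3: common = {X3}, closure = {X3} → lossy.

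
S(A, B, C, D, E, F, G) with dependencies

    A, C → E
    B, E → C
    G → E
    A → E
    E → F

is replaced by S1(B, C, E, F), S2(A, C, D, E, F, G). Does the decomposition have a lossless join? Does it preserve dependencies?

Lossless test: (C, E, F)⁺ = {C, E, F}, which is a superkey of neither fragment — lossy.
Dependency preservation: every FD's attributes lie within a single fragment, so each can be enforced locally — preserved.

lossy but dependency-preserving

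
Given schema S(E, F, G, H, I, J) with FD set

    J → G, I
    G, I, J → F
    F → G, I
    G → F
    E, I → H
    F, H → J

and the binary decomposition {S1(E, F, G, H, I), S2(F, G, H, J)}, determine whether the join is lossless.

Common attributes: S1 ∩ S2 = {F, G, H}.
Closure of {F, G, H}: F → G, I applies, adding I; F, H → J applies, adding J. So (F, G, H)⁺ = {F, G, H, I, J}.
This closure contains every attribute of S2, so S1 ∩ S2 → S2. The join is lossless.

Yes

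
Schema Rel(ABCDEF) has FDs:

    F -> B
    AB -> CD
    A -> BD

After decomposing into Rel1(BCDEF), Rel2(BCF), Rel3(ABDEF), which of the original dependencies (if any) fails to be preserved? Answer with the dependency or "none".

Check AB → CD: no single fragment contains all of {ABCD}, and the restricted closure of {AB} across the fragments never reaches {CD}.
F → B is preserved.
A → BD is preserved.

AB -> CD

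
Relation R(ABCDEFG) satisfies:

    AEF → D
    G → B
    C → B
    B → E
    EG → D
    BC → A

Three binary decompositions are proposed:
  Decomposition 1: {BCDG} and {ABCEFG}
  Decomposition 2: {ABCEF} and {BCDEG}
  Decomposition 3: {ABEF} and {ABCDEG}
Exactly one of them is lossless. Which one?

Decomposition 1

Decomposition 1: common = {BCG}, closure = {ABCDEG} → lossless.
Decomposition 2: common = {BCE}, closure = {ABCE} → lossy.
Decomposition 3: common = {ABE}, closure = {ABE} → lossy.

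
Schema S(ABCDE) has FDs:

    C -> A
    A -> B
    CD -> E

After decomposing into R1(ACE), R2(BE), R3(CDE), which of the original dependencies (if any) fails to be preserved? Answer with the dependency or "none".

Check A → B: no single fragment contains all of {AB}, and the restricted closure of {A} across the fragments never reaches {B}.
C → A is preserved.
CD → E is preserved.

A -> B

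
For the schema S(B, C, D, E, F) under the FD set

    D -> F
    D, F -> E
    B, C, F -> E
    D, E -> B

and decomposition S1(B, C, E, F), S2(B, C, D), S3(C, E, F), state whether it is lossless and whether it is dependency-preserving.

Lossless test (chase): applying each FD to every pair of rows produces no changes in the tableau, so no row becomes fully distinguished — the join is lossy.
Dependency preservation: the restricted closure of {D} across the fragments never reaches {F}, so D → F cannot be enforced without a join — not preserved.

lossy and not dependency-preserving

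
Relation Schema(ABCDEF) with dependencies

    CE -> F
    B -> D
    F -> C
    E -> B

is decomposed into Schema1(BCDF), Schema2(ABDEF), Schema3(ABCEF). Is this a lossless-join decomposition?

Chase test. Columns are ABCDEF; row i has aⱼ where attribute j ∈ Schemai, else bᵢⱼ.
Initial tableau (one row per fragment):
  row 1: b11 a2 a3 a4 b15 a6
  row 2: a1 a2 b23 a4 a5 a6
  row 3: a1 a2 a3 b34 a5 a6
Rows 1 and 3 agree on B; apply B→D and equate their D entries.
Rows 1 and 2 agree on F; apply F→C and equate their C entries.
Row 2 is now all distinguished symbols — the join is lossless.

Yes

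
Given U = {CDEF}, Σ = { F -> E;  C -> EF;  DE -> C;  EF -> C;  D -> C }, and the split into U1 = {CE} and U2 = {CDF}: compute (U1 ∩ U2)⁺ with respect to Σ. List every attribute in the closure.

CEF

U1 ∩ U2 = {C}.
C → EF applies, adding EF
Closure: {CEF}.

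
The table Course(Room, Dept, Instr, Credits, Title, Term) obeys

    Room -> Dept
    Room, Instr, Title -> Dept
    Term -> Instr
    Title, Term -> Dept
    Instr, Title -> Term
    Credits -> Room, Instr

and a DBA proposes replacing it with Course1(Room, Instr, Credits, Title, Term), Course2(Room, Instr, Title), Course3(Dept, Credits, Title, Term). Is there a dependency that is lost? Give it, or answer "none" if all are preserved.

Room -> Dept

Check Room → Dept: no single fragment contains all of {Room, Dept}, and the restricted closure of {Room} across the fragments never reaches {Dept}.
Room, Instr, Title → Dept is preserved.
Term → Instr is preserved.
Title, Term → Dept is preserved.
Instr, Title → Term is preserved.
Credits → Room, Instr is preserved.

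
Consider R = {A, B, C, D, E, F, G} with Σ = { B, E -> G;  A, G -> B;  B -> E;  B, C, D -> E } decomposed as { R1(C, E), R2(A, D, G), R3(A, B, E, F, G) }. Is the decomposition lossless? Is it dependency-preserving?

lossy but dependency-preserving

Lossless test (chase): Rows 2 and 3 agree on A, G; apply A, G→B and equate their B entries. Rows 2 and 3 agree on B; apply B→E and equate their E entries. No row becomes fully distinguished — the join is lossy.
Dependency preservation: B, C, D → E is not contained in any single fragment, but the restricted closure of its left-hand side across the fragments still reaches the right-hand side; the remaining FDs each lie inside some fragment. All dependencies are preserved.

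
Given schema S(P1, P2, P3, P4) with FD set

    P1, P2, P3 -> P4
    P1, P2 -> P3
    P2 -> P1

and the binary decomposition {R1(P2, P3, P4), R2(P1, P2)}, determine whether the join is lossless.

Yes

Common attributes: R1 ∩ R2 = {P2}.
Closure of {P2}: P2 → P1 applies, adding P1; P1, P2 → P3 applies, adding P3; P1, P2, P3 → P4 applies, adding P4. So (P2)⁺ = {P1, P2, P3, P4}.
This closure contains every attribute of R1, so R1 ∩ R2 → R1. The join is lossless.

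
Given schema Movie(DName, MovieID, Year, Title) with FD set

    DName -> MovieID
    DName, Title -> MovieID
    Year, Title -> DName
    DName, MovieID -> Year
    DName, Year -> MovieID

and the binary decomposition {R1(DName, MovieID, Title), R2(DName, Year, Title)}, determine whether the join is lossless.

Common attributes: R1 ∩ R2 = {DName, Title}.
Closure of {DName, Title}: DName → MovieID applies, adding MovieID; DName, MovieID → Year applies, adding Year. So (DName, Title)⁺ = {DName, MovieID, Year, Title}.
This closure contains every attribute of R1, so R1 ∩ R2 → R1. The join is lossless.

Yes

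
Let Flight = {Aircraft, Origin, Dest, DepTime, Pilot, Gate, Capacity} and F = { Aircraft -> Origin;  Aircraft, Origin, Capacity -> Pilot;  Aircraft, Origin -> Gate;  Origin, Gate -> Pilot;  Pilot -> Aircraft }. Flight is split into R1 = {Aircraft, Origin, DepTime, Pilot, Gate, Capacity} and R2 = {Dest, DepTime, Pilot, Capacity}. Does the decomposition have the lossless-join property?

Common attributes: R1 ∩ R2 = {DepTime, Pilot, Capacity}.
Closure of {DepTime, Pilot, Capacity}: Pilot → Aircraft applies, adding Aircraft; Aircraft → Origin applies, adding Origin; Aircraft, Origin → Gate applies, adding Gate. So (DepTime, Pilot, Capacity)⁺ = {Aircraft, Origin, DepTime, Pilot, Gate, Capacity}.
This closure contains every attribute of R1, so R1 ∩ R2 → R1. The join is lossless.

Yes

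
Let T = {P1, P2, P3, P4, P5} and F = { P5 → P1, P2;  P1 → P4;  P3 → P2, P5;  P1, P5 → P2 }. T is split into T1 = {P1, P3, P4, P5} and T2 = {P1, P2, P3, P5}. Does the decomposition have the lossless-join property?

Common attributes: T1 ∩ T2 = {P1, P3, P5}.
Closure of {P1, P3, P5}: P5 → P1, P2 applies, adding P2; P1 → P4 applies, adding P4. So (P1, P3, P5)⁺ = {P1, P2, P3, P4, P5}.
This closure contains every attribute of T1, so T1 ∩ T2 → T1. The join is lossless.

Yes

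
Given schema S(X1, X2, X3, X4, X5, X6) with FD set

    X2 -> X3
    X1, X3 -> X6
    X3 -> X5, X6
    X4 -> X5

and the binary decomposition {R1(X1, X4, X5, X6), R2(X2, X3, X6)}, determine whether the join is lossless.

Common attributes: R1 ∩ R2 = {X6}.
No dependency enlarges {X6}, so (X6)⁺ = {X6}.
The closure contains neither all of R1 = {X1, X4, X5, X6} nor all of R2 = {X2, X3, X6}, so the common attributes are not a superkey of either fragment. The join is lossy.

No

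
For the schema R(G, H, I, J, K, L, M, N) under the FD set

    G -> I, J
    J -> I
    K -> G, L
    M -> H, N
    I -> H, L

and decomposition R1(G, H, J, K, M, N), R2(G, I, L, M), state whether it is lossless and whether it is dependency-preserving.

lossless but not dependency-preserving

Lossless test: (G, M)⁺ = {G, H, I, J, L, M, N}, which contains all of one fragment — lossless.
Dependency preservation: the restricted closure of {J} across the fragments never reaches {I}, so J → I cannot be enforced without a join — not preserved.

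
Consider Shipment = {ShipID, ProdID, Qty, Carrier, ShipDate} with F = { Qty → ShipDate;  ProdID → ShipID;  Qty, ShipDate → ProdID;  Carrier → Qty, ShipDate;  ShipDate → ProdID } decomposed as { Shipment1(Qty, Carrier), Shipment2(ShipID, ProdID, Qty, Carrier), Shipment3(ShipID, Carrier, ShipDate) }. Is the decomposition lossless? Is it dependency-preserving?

Lossless test (chase): Rows 1 and 2 agree on Qty; apply Qty→ShipDate and equate their ShipDate entries. Rows 1 and 2 agree on Qty, ShipDate; apply Qty, ShipDate→ProdID and equate their ProdID entries. Rows 1 and 3 agree on Carrier; apply Carrier→Qty, ShipDate and equate their Qty, ShipDate entries. Rows 1 and 3 agree on ShipDate; apply ShipDate→ProdID and equate their ProdID entries. Rows 1 and 2 agree on ProdID; apply ProdID→ShipID and equate their ShipID entries. Row 1 is now all distinguished symbols — the join is lossless.
Dependency preservation: the restricted closure of {Qty} across the fragments never reaches {ShipDate}, so Qty → ShipDate cannot be enforced without a join — not preserved.

lossless but not dependency-preserving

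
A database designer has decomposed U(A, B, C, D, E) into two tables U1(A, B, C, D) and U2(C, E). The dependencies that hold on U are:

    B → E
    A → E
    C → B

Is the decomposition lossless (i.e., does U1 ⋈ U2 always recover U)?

Common attributes: U1 ∩ U2 = {C}.
Closure of {C}: C → B applies, adding B; B → E applies, adding E. So (C)⁺ = {B, C, E}.
This closure contains every attribute of U2, so U1 ∩ U2 → U2. The join is lossless.

Yes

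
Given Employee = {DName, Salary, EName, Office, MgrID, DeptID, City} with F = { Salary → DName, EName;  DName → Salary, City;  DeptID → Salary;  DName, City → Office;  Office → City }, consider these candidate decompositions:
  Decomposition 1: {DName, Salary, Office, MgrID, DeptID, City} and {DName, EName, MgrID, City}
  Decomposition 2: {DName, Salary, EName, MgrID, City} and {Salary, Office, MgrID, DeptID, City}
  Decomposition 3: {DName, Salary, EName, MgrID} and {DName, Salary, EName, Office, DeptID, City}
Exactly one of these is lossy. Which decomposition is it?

Decomposition 3

Decomposition 1: common = {DName, MgrID, City}, closure = {DName, Salary, EName, Office, MgrID, City} → lossless.
Decomposition 2: common = {Salary, MgrID, City}, closure = {DName, Salary, EName, Office, MgrID, City} → lossless.
Decomposition 3: common = {DName, Salary, EName}, closure = {DName, Salary, EName, Office, City} → lossy.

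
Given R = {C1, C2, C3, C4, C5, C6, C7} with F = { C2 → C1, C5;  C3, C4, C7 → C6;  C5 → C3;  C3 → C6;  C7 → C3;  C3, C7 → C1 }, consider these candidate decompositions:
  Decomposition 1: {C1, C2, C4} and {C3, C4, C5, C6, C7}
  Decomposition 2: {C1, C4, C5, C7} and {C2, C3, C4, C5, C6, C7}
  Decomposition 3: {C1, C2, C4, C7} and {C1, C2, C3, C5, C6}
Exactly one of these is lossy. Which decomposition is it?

Decomposition 1: common = {C4}, closure = {C4} → lossy.
Decomposition 2: common = {C4, C5, C7}, closure = {C1, C3, C4, C5, C6, C7} → lossless.
Decomposition 3: common = {C1, C2}, closure = {C1, C2, C3, C5, C6} → lossless.

Decomposition 1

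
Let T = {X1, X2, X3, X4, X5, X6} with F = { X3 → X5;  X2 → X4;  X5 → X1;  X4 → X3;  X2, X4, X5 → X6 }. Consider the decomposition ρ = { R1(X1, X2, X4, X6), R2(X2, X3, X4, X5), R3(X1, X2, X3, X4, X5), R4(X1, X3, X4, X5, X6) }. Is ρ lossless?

Chase test. Columns are X1, X2, X3, X4, X5, X6; row i has aⱼ where attribute j ∈ Ri, else bᵢⱼ.
Initial tableau (one row per fragment):
  row 1: a1 a2 b13 a4 b15 a6
  row 2: b21 a2 a3 a4 a5 b26
  row 3: a1 a2 a3 a4 a5 b36
  row 4: a1 b42 a3 a4 a5 a6
Rows 2 and 3 agree on X5; apply X5→X1 and equate their X1 entries.
Rows 1 and 2 agree on X4; apply X4→X3 and equate their X3 entries.
Rows 2 and 3 agree on X2, X4, X5; apply X2, X4, X5→X6 and equate their X6 entries.
Rows 1 and 2 agree on X3; apply X3→X5 and equate their X5 entries.
Rows 1 and 2 agree on X2, X4, X5; apply X2, X4, X5→X6 and equate their X6 entries.
Row 1 is now all distinguished symbols — the join is lossless.

Yes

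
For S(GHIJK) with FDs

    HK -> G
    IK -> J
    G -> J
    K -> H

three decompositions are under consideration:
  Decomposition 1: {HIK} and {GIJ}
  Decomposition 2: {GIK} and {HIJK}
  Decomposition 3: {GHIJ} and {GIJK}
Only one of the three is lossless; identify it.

Decomposition 1: common = {I}, closure = {I} → lossy.
Decomposition 2: common = {IK}, closure = {GHIJK} → lossless.
Decomposition 3: common = {GIJ}, closure = {GIJ} → lossy.

Decomposition 2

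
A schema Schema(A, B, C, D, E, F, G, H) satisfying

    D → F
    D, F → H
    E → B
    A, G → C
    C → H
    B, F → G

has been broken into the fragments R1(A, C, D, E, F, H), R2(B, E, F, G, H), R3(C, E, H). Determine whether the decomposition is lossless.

Chase test. Columns are A, B, C, D, E, F, G, H; row i has aⱼ where attribute j ∈ Ri, else bᵢⱼ.
Initial tableau (one row per fragment):
  row 1: a1 b12 a3 a4 a5 a6 b17 a8
  row 2: b21 a2 b23 b24 a5 a6 a7 a8
  row 3: b31 b32 a3 b34 a5 b36 b37 a8
Rows 1 and 2 agree on E; apply E→B and equate their B entries.
Rows 1 and 3 agree on E; apply E→B and equate their B entries.
Rows 1 and 2 agree on B, F; apply B, F→G and equate their G entries.
Row 1 is now all distinguished symbols — the join is lossless.

Yes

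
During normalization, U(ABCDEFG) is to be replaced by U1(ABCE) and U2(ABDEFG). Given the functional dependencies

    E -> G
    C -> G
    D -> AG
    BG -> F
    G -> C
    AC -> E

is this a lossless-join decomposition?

Common attributes: U1 ∩ U2 = {ABE}.
Closure of {ABE}: E → G applies, adding G; BG → F applies, adding F; G → C applies, adding C. So (ABE)⁺ = {ABCEFG}.
This closure contains every attribute of U1, so U1 ∩ U2 → U1. The join is lossless.

Yes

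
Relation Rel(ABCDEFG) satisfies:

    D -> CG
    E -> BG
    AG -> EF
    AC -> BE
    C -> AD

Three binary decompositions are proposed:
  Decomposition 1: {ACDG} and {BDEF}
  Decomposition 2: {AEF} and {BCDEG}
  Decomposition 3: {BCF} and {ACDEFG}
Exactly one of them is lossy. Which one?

Decomposition 1: common = {D}, closure = {ABCDEFG} → lossless.
Decomposition 2: common = {E}, closure = {BEG} → lossy.
Decomposition 3: common = {CF}, closure = {ABCDEFG} → lossless.

Decomposition 2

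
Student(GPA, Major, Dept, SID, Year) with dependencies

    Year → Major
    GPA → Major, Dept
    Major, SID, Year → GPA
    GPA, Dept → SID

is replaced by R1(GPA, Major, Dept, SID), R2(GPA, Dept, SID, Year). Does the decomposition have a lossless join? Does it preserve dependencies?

lossless but not dependency-preserving

Lossless test: (GPA, Dept, SID)⁺ = {GPA, Major, Dept, SID}, which contains all of one fragment — lossless.
Dependency preservation: the restricted closure of {Year} across the fragments never reaches {Major}, so Year → Major cannot be enforced without a join — not preserved.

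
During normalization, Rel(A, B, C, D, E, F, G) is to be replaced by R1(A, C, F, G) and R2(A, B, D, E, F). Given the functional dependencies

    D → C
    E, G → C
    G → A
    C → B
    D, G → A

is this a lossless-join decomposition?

No

Common attributes: R1 ∩ R2 = {A, F}.
No dependency enlarges {A, F}, so (A, F)⁺ = {A, F}.
The closure contains neither all of R1 = {A, C, F, G} nor all of R2 = {A, B, D, E, F}, so the common attributes are not a superkey of either fragment. The join is lossy.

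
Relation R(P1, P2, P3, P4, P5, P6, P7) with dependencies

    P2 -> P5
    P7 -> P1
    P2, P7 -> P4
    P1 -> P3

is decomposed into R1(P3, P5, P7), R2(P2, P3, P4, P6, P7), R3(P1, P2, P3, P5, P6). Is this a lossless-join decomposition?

Chase test. Columns are P1, P2, P3, P4, P5, P6, P7; row i has aⱼ where attribute j ∈ Ri, else bᵢⱼ.
Initial tableau (one row per fragment):
  row 1: b11 b12 a3 b14 a5 b16 a7
  row 2: b21 a2 a3 a4 b25 a6 a7
  row 3: a1 a2 a3 b34 a5 a6 b37
Rows 2 and 3 agree on P2; apply P2→P5 and equate their P5 entries.
Rows 1 and 2 agree on P7; apply P7→P1 and equate their P1 entries.
No row becomes fully distinguished — the join is lossy.

No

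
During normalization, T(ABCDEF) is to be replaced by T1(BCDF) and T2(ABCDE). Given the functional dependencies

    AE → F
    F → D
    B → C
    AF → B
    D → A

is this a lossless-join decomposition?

Common attributes: T1 ∩ T2 = {BCD}.
Closure of {BCD}: D → A applies, adding A. So (BCD)⁺ = {ABCD}.
The closure contains neither all of T1 = {BCDF} nor all of T2 = {ABCDE}, so the common attributes are not a superkey of either fragment. The join is lossy.

No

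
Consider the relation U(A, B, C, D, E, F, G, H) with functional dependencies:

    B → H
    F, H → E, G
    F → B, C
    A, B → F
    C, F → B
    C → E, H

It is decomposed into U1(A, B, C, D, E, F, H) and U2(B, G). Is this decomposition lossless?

No

Common attributes: U1 ∩ U2 = {B}.
Closure of {B}: B → H applies, adding H. So (B)⁺ = {B, H}.
The closure contains neither all of U1 = {A, B, C, D, E, F, H} nor all of U2 = {B, G}, so the common attributes are not a superkey of either fragment. The join is lossy.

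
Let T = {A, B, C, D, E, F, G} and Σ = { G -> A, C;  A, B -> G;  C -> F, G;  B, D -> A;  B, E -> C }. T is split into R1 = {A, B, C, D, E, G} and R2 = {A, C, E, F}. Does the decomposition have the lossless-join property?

Yes

Common attributes: R1 ∩ R2 = {A, C, E}.
Closure of {A, C, E}: C → F, G applies, adding F, G. So (A, C, E)⁺ = {A, C, E, F, G}.
This closure contains every attribute of R2, so R1 ∩ R2 → R2. The join is lossless.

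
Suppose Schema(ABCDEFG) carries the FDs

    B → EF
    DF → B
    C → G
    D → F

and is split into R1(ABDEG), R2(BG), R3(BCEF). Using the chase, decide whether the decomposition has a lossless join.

No

Chase test. Columns are ABCDEFG; row i has aⱼ where attribute j ∈ Ri, else bᵢⱼ.
Initial tableau (one row per fragment):
  row 1: a1 a2 b13 a4 a5 b16 a7
  row 2: b21 a2 b23 b24 b25 b26 a7
  row 3: b31 a2 a3 b34 a5 a6 b37
Rows 1 and 2 agree on B; apply B→EF and equate their EF entries.
Rows 1 and 3 agree on B; apply B→EF and equate their EF entries.
No row becomes fully distinguished — the join is lossy.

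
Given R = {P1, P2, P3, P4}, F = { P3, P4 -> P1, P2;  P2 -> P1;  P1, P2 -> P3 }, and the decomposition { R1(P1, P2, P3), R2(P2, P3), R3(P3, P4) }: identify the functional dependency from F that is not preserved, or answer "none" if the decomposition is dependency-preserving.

P3, P4 -> P1, P2

Check P3, P4 → P1, P2: no single fragment contains all of {P1, P2, P3, P4}, and the restricted closure of {P3, P4} across the fragments never reaches {P1, P2}.
P2 → P1 is preserved.
P1, P2 → P3 is preserved.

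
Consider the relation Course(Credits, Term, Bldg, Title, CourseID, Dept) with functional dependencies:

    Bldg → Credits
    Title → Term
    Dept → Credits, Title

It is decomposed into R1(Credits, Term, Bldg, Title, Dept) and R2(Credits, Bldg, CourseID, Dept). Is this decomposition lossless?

Common attributes: R1 ∩ R2 = {Credits, Bldg, Dept}.
Closure of {Credits, Bldg, Dept}: Dept → Credits, Title applies, adding Title; Title → Term applies, adding Term. So (Credits, Bldg, Dept)⁺ = {Credits, Term, Bldg, Title, Dept}.
This closure contains every attribute of R1, so R1 ∩ R2 → R1. The join is lossless.

Yes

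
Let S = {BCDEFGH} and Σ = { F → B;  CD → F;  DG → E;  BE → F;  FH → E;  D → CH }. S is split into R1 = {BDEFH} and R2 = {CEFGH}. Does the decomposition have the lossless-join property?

Common attributes: R1 ∩ R2 = {EFH}.
Closure of {EFH}: F → B applies, adding B. So (EFH)⁺ = {BEFH}.
The closure contains neither all of R1 = {BDEFH} nor all of R2 = {CEFGH}, so the common attributes are not a superkey of either fragment. The join is lossy.

No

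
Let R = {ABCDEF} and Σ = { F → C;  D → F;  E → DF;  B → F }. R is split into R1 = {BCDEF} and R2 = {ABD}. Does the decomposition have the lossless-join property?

Common attributes: R1 ∩ R2 = {BD}.
Closure of {BD}: D → F applies, adding F; F → C applies, adding C. So (BD)⁺ = {BCDF}.
The closure contains neither all of R1 = {BCDEF} nor all of R2 = {ABD}, so the common attributes are not a superkey of either fragment. The join is lossy.

No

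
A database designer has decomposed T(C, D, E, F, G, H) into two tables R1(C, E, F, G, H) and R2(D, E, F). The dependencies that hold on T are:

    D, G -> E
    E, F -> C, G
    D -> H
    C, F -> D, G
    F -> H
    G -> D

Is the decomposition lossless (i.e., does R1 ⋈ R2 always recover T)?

Yes

Common attributes: R1 ∩ R2 = {E, F}.
Closure of {E, F}: E, F → C, G applies, adding C, G; C, F → D, G applies, adding D; F → H applies, adding H. So (E, F)⁺ = {C, D, E, F, G, H}.
This closure contains every attribute of R1, so R1 ∩ R2 → R1. The join is lossless.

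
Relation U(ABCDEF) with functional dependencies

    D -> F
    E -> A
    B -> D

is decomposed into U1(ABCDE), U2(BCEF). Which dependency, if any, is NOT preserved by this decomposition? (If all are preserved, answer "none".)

D -> F

Check D → F: no single fragment contains all of {DF}, and the restricted closure of {D} across the fragments never reaches {F}.
E → A is preserved.
B → D is preserved.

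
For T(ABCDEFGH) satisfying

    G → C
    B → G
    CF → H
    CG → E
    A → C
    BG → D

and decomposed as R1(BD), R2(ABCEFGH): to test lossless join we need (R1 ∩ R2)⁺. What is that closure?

BCDEG

R1 ∩ R2 = {B}.
B → G applies, adding G
BG → D applies, adding D
G → C applies, adding C
CG → E applies, adding E
Closure: {BCDEG}.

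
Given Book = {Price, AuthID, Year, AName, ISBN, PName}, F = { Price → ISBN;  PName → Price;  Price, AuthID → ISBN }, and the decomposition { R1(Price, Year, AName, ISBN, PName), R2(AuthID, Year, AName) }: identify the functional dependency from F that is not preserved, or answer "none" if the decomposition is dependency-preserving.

Price → ISBN lies within R1.
PName → Price lies within R1.
Price, AuthID → ISBN: restricted closure across fragments reaches ISBN.
Every dependency is enforceable on the fragments, so the decomposition is dependency-preserving.

none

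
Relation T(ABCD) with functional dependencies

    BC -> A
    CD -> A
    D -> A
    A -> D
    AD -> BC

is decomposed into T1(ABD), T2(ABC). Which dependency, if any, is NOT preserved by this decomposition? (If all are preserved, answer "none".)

none

BC → A lies within T2.
CD → A: restricted closure across fragments reaches A.
D → A lies within T1.
A → D lies within T1.
AD → BC: restricted closure across fragments reaches BC.
Every dependency is enforceable on the fragments, so the decomposition is dependency-preserving.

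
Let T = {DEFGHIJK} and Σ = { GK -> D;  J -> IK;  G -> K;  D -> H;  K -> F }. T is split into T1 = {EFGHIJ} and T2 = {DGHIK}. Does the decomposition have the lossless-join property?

Common attributes: T1 ∩ T2 = {GHI}.
Closure of {GHI}: G → K applies, adding K; K → F applies, adding F; GK → D applies, adding D. So (GHI)⁺ = {DFGHIK}.
This closure contains every attribute of T2, so T1 ∩ T2 → T2. The join is lossless.

Yes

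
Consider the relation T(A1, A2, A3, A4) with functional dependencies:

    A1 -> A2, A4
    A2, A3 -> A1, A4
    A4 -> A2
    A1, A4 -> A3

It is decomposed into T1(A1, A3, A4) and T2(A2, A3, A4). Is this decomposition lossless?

Common attributes: T1 ∩ T2 = {A3, A4}.
Closure of {A3, A4}: A4 → A2 applies, adding A2; A2, A3 → A1, A4 applies, adding A1. So (A3, A4)⁺ = {A1, A2, A3, A4}.
This closure contains every attribute of T1, so T1 ∩ T2 → T1. The join is lossless.

Yes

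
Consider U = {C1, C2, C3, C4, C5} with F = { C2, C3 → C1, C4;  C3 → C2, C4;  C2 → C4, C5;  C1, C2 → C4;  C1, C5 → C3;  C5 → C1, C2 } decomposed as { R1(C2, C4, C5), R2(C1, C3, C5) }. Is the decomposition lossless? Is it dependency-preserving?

lossless and dependency-preserving

Lossless test: (C5)⁺ = {C1, C2, C3, C4, C5}, which contains all of one fragment — lossless.
Dependency preservation: C2, C3 → C1, C4; C3 → C2, C4; C1, C2 → C4; C5 → C1, C2 are not contained in any single fragment, but the restricted closure of each left-hand side across the fragments still reaches the right-hand side; the remaining FDs each lie inside some fragment. All dependencies are preserved.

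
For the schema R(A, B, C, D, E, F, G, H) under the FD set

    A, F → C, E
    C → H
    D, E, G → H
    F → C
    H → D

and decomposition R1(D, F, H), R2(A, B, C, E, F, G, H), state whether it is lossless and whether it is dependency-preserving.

Lossless test: (F, H)⁺ = {C, D, F, H}, which contains all of one fragment — lossless.
Dependency preservation: the restricted closure of {D, E, G} across the fragments never reaches {H}, so D, E, G → H cannot be enforced without a join — not preserved.

lossless but not dependency-preserving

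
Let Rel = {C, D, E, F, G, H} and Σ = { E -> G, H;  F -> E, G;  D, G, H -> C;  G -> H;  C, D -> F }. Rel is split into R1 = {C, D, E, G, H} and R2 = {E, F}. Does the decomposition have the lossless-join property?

No

Common attributes: R1 ∩ R2 = {E}.
Closure of {E}: E → G, H applies, adding G, H. So (E)⁺ = {E, G, H}.
The closure contains neither all of R1 = {C, D, E, G, H} nor all of R2 = {E, F}, so the common attributes are not a superkey of either fragment. The join is lossy.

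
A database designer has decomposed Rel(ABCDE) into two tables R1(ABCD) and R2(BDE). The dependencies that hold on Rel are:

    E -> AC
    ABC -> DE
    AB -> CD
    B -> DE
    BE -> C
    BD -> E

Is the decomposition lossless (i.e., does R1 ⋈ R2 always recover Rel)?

Common attributes: R1 ∩ R2 = {BD}.
Closure of {BD}: B → DE applies, adding E; BE → C applies, adding C; E → AC applies, adding A. So (BD)⁺ = {ABCDE}.
This closure contains every attribute of R1, so R1 ∩ R2 → R1. The join is lossless.

Yes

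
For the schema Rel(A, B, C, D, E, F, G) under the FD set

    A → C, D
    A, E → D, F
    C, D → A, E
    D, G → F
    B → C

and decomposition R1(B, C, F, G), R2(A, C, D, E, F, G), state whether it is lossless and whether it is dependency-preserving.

Lossless test: (C, F, G)⁺ = {C, F, G}, which is a superkey of neither fragment — lossy.
Dependency preservation: every FD's attributes lie within a single fragment, so each can be enforced locally — preserved.

lossy but dependency-preserving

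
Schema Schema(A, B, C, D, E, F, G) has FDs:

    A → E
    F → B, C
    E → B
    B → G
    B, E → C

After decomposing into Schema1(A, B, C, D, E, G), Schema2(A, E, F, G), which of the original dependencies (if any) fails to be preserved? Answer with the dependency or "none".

Check F → B, C: no single fragment contains all of {B, C, F}, and the restricted closure of {F} across the fragments never reaches {B, C}.
A → E is preserved.
E → B is preserved.
B → G is preserved.
B, E → C is preserved.

F → B, C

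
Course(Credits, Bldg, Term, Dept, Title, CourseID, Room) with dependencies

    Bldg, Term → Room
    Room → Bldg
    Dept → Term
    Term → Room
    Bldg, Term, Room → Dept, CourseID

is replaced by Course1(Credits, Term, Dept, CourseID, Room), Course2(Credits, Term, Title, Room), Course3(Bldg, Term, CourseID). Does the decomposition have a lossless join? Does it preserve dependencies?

Lossless test (chase): Rows 1 and 2 agree on Room; apply Room→Bldg and equate their Bldg entries. Rows 1 and 3 agree on Term; apply Term→Room and equate their Room entries. Rows 1 and 2 agree on Bldg, Term, Room; apply Bldg, Term, Room→Dept, CourseID and equate their Dept, CourseID entries. Rows 1 and 3 agree on Room; apply Room→Bldg and equate their Bldg entries. Rows 1 and 3 agree on Bldg, Term, Room; apply Bldg, Term, Room→Dept, CourseID and equate their Dept, CourseID entries. Row 2 is now all distinguished symbols — the join is lossless.
Dependency preservation: the restricted closure of {Room} across the fragments never reaches {Bldg}, so Room → Bldg cannot be enforced without a join — not preserved.

lossless but not dependency-preserving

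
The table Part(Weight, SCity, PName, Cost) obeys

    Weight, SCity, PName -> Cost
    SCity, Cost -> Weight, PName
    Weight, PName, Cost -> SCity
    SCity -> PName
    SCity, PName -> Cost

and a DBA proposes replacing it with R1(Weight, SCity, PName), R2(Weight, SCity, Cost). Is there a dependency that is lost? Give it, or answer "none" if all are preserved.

Weight, PName, Cost -> SCity

Check Weight, PName, Cost → SCity: no single fragment contains all of {Weight, SCity, PName, Cost}, and the restricted closure of {Weight, PName, Cost} across the fragments never reaches {SCity}.
Weight, SCity, PName → Cost is preserved.
SCity, Cost → Weight, PName is preserved.
SCity → PName is preserved.
SCity, PName → Cost is preserved.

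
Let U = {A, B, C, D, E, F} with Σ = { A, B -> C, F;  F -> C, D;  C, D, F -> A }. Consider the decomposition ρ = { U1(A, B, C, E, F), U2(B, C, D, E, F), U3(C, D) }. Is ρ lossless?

Chase test. Columns are A, B, C, D, E, F; row i has aⱼ where attribute j ∈ Ui, else bᵢⱼ.
Initial tableau (one row per fragment):
  row 1: a1 a2 a3 b14 a5 a6
  row 2: b21 a2 a3 a4 a5 a6
  row 3: b31 b32 a3 a4 b35 b36
Rows 1 and 2 agree on F; apply F→C, D and equate their C, D entries.
Rows 1 and 2 agree on C, D, F; apply C, D, F→A and equate their A entries.
Row 1 is now all distinguished symbols — the join is lossless.

Yes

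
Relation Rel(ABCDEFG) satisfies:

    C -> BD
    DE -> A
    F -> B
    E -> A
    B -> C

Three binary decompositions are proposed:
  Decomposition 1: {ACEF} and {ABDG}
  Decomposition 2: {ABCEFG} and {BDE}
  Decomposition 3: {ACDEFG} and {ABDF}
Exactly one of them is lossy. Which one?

Decomposition 1: common = {A}, closure = {A} → lossy.
Decomposition 2: common = {BE}, closure = {ABCDE} → lossless.
Decomposition 3: common = {ADF}, closure = {ABCDF} → lossless.

Decomposition 1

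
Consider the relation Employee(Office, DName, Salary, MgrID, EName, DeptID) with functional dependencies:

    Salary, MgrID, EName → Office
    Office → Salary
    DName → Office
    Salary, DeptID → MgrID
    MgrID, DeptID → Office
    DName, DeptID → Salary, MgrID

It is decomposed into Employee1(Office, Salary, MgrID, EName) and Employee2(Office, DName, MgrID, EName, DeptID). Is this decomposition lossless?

Common attributes: Employee1 ∩ Employee2 = {Office, MgrID, EName}.
Closure of {Office, MgrID, EName}: Office → Salary applies, adding Salary. So (Office, MgrID, EName)⁺ = {Office, Salary, MgrID, EName}.
This closure contains every attribute of Employee1, so Employee1 ∩ Employee2 → Employee1. The join is lossless.

Yes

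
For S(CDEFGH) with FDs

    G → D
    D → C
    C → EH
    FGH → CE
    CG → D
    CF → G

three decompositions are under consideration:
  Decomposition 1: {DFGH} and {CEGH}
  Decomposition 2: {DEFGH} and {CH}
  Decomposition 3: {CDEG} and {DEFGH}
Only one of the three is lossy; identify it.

Decomposition 1: common = {GH}, closure = {CDEGH} → lossless.
Decomposition 2: common = {H}, closure = {H} → lossy.
Decomposition 3: common = {DEG}, closure = {CDEGH} → lossless.

Decomposition 2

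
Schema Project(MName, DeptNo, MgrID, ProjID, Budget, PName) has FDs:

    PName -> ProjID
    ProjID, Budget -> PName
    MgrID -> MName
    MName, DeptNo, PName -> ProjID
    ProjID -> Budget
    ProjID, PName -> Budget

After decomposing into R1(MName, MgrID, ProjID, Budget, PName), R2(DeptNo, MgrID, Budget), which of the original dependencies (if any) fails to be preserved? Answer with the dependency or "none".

none

PName → ProjID lies within R1.
ProjID, Budget → PName lies within R1.
MgrID → MName lies within R1.
MName, DeptNo, PName → ProjID: restricted closure across fragments reaches ProjID.
ProjID → Budget lies within R1.
ProjID, PName → Budget lies within R1.
Every dependency is enforceable on the fragments, so the decomposition is dependency-preserving.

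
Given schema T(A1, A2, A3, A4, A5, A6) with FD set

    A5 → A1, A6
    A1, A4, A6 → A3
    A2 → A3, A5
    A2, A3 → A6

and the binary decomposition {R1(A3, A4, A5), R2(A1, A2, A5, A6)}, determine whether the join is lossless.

Common attributes: R1 ∩ R2 = {A5}.
Closure of {A5}: A5 → A1, A6 applies, adding A1, A6. So (A5)⁺ = {A1, A5, A6}.
The closure contains neither all of R1 = {A3, A4, A5} nor all of R2 = {A1, A2, A5, A6}, so the common attributes are not a superkey of either fragment. The join is lossy.

No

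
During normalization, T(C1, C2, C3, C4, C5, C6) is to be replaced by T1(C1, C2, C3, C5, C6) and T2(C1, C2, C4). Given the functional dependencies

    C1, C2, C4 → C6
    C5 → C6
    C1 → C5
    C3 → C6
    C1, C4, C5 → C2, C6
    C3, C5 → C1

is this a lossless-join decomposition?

Common attributes: T1 ∩ T2 = {C1, C2}.
Closure of {C1, C2}: C1 → C5 applies, adding C5; C5 → C6 applies, adding C6. So (C1, C2)⁺ = {C1, C2, C5, C6}.
The closure contains neither all of T1 = {C1, C2, C3, C5, C6} nor all of T2 = {C1, C2, C4}, so the common attributes are not a superkey of either fragment. The join is lossy.

No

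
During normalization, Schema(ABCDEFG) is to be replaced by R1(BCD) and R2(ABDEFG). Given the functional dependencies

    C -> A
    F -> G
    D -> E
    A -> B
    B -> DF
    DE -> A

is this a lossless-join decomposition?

Common attributes: R1 ∩ R2 = {BD}.
Closure of {BD}: D → E applies, adding E; B → DF applies, adding F; DE → A applies, adding A; F → G applies, adding G. So (BD)⁺ = {ABDEFG}.
This closure contains every attribute of R2, so R1 ∩ R2 → R2. The join is lossless.

Yes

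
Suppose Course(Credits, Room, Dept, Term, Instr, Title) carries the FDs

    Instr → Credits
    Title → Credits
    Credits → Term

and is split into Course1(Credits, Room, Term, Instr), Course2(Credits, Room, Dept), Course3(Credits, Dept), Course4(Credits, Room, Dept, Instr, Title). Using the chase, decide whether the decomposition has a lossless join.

Yes

Chase test. Columns are Credits, Room, Dept, Term, Instr, Title; row i has aⱼ where attribute j ∈ Coursei, else bᵢⱼ.
Initial tableau (one row per fragment):
  row 1: a1 a2 b13 a4 a5 b16
  row 2: a1 a2 a3 b24 b25 b26
  row 3: a1 b32 a3 b34 b35 b36
  row 4: a1 a2 a3 b44 a5 a6
Rows 1 and 2 agree on Credits; apply Credits→Term and equate their Term entries.
Rows 1 and 3 agree on Credits; apply Credits→Term and equate their Term entries.
Rows 1 and 4 agree on Credits; apply Credits→Term and equate their Term entries.
Row 4 is now all distinguished symbols — the join is lossless.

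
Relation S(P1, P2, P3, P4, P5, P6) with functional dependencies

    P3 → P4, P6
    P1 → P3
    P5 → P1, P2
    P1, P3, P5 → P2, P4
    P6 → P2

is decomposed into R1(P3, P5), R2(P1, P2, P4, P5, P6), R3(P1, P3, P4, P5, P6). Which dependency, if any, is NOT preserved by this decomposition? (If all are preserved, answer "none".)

P3 → P4, P6 lies within R3.
P1 → P3 lies within R3.
P5 → P1, P2 lies within R2.
P1, P3, P5 → P2, P4: restricted closure across fragments reaches P2, P4.
P6 → P2 lies within R2.
Every dependency is enforceable on the fragments, so the decomposition is dependency-preserving.

none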